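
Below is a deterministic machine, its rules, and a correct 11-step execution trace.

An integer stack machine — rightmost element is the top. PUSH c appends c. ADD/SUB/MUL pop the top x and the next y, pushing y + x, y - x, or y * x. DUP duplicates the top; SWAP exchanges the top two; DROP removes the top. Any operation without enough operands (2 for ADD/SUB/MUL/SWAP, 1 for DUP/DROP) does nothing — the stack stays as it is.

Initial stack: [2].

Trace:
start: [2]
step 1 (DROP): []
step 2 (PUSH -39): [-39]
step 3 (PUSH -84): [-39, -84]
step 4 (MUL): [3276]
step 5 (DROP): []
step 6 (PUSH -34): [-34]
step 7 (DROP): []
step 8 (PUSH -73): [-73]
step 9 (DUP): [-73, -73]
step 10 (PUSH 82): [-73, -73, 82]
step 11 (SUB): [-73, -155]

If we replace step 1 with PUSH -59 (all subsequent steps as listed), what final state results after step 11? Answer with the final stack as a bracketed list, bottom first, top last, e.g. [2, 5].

(re-executing from step 1 with the substitution; state before step 1: [2])
step 1 (PUSH -59): [2, -59]
step 2 (PUSH -39): [2, -59, -39]
step 3 (PUSH -84): [2, -59, -39, -84]
step 4 (MUL): [2, -59, 3276]
step 5 (DROP): [2, -59]
step 6 (PUSH -34): [2, -59, -34]
step 7 (DROP): [2, -59]
step 8 (PUSH -73): [2, -59, -73]
step 9 (DUP): [2, -59, -73, -73]
step 10 (PUSH 82): [2, -59, -73, -73, 82]
step 11 (SUB): [2, -59, -73, -155]

[2, -59, -73, -155]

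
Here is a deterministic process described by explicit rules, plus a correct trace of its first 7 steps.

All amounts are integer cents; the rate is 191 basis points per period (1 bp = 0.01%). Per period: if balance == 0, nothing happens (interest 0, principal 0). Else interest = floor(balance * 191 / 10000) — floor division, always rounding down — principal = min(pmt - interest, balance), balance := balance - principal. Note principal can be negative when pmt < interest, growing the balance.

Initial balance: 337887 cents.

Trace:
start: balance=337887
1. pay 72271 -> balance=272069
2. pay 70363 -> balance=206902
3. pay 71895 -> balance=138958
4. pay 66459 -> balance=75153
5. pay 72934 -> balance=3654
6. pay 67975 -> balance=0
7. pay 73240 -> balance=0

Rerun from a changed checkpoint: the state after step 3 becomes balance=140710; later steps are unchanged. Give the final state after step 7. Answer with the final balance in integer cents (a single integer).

state after step 3 := balance=140710
4. pay 66459 -> balance=76938
5. pay 72934 -> balance=5473
6. pay 67975 -> balance=0
7. pay 73240 -> balance=0

0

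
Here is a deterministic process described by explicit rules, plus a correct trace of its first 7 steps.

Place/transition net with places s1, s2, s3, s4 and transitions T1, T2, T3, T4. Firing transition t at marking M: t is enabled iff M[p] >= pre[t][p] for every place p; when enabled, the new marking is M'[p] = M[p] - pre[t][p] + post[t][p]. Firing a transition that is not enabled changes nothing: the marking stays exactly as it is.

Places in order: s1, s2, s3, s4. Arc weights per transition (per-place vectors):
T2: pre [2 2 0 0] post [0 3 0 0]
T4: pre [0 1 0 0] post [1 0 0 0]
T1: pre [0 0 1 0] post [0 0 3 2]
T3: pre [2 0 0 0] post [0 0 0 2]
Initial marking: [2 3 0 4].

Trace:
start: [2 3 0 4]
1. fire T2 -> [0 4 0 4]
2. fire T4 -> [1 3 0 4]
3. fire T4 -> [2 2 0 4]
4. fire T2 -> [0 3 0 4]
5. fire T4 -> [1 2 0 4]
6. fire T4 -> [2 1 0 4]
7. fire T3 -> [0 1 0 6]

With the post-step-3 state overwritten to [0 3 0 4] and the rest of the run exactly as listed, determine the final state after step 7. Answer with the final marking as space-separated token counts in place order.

state after step 3 := [0 3 0 4]
4. fire T2 -> [0 3 0 4]
5. fire T4 -> [1 2 0 4]
6. fire T4 -> [2 1 0 4]
7. fire T3 -> [0 1 0 6]

0 1 0 6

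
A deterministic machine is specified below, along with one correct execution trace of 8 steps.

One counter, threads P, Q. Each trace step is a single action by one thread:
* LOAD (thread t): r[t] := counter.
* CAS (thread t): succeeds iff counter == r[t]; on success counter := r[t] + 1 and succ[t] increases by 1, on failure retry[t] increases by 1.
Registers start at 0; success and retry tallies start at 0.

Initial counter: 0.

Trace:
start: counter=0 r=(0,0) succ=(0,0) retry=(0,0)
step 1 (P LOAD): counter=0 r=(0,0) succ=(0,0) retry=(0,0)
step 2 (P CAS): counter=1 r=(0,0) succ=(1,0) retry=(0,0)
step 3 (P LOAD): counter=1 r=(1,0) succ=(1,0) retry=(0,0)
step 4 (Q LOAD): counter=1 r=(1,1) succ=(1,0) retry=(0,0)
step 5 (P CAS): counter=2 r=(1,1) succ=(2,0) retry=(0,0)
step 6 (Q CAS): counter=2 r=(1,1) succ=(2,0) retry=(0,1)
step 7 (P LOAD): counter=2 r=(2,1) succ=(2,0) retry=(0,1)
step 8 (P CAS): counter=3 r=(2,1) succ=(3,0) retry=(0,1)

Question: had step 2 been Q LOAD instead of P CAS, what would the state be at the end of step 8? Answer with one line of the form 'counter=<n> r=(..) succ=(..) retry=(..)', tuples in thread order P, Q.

(re-executing from step 2 with the substitution; state before step 2: counter=0 r=(0,0) succ=(0,0) retry=(0,0))
step 2 (Q LOAD): counter=0 r=(0,0) succ=(0,0) retry=(0,0)
step 3 (P LOAD): counter=0 r=(0,0) succ=(0,0) retry=(0,0)
step 4 (Q LOAD): counter=0 r=(0,0) succ=(0,0) retry=(0,0)
step 5 (P CAS): counter=1 r=(0,0) succ=(1,0) retry=(0,0)
step 6 (Q CAS): counter=1 r=(0,0) succ=(1,0) retry=(0,1)
step 7 (P LOAD): counter=1 r=(1,0) succ=(1,0) retry=(0,1)
step 8 (P CAS): counter=2 r=(1,0) succ=(2,0) retry=(0,1)

counter=2 r=(1,0) succ=(2,0) retry=(0,1)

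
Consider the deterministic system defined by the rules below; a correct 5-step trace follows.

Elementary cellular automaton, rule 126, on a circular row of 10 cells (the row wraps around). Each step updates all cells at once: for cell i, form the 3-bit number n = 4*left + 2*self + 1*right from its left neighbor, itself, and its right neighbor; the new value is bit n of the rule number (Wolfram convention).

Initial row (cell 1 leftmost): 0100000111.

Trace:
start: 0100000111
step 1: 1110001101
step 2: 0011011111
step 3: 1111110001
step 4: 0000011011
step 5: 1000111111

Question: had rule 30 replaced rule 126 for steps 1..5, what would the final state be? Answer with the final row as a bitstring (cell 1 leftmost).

1000010000

(re-executing steps 1..5 under rule 30; state before step 1: 0100000111)
step 1: 0110001100
step 2: 1101011010
step 3: 1001010010
step 4: 1111011110
step 5: 1000010000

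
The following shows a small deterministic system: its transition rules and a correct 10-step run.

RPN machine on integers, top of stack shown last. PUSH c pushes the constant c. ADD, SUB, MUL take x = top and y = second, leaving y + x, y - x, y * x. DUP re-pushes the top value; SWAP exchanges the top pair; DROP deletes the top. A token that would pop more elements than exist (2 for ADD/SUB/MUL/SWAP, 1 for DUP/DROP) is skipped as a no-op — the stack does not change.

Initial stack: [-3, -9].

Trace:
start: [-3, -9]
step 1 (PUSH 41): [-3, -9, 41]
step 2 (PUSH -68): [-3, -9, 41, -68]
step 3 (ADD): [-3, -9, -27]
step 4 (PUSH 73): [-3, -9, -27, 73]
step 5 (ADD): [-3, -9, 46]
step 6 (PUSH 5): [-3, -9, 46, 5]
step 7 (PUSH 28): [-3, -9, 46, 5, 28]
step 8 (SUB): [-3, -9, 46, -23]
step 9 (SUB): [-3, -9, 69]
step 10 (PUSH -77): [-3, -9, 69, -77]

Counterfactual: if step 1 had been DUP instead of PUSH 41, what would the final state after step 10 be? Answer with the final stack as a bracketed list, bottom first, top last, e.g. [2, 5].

[-3, -9, 19, -77]

(re-executing from step 1 with the substitution; state before step 1: [-3, -9])
step 1 (DUP): [-3, -9, -9]
step 2 (PUSH -68): [-3, -9, -9, -68]
step 3 (ADD): [-3, -9, -77]
step 4 (PUSH 73): [-3, -9, -77, 73]
step 5 (ADD): [-3, -9, -4]
step 6 (PUSH 5): [-3, -9, -4, 5]
step 7 (PUSH 28): [-3, -9, -4, 5, 28]
step 8 (SUB): [-3, -9, -4, -23]
step 9 (SUB): [-3, -9, 19]
step 10 (PUSH -77): [-3, -9, 19, -77]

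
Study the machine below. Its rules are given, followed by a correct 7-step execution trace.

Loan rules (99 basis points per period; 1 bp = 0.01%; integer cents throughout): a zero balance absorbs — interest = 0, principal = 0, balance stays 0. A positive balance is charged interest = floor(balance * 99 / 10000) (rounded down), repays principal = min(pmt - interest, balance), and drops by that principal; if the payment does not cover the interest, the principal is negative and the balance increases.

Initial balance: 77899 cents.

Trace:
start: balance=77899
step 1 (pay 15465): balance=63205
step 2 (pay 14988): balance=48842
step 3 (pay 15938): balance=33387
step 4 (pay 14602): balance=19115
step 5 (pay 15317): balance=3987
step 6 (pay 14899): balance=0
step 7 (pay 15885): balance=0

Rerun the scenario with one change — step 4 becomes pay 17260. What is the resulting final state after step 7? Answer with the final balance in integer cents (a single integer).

(re-executing from step 4 with the substitution; state before step 4: balance=33387)
step 4 (pay 17260): balance=16457
step 5 (pay 15317): balance=1302
step 6 (pay 14899): balance=0
step 7 (pay 15885): balance=0

0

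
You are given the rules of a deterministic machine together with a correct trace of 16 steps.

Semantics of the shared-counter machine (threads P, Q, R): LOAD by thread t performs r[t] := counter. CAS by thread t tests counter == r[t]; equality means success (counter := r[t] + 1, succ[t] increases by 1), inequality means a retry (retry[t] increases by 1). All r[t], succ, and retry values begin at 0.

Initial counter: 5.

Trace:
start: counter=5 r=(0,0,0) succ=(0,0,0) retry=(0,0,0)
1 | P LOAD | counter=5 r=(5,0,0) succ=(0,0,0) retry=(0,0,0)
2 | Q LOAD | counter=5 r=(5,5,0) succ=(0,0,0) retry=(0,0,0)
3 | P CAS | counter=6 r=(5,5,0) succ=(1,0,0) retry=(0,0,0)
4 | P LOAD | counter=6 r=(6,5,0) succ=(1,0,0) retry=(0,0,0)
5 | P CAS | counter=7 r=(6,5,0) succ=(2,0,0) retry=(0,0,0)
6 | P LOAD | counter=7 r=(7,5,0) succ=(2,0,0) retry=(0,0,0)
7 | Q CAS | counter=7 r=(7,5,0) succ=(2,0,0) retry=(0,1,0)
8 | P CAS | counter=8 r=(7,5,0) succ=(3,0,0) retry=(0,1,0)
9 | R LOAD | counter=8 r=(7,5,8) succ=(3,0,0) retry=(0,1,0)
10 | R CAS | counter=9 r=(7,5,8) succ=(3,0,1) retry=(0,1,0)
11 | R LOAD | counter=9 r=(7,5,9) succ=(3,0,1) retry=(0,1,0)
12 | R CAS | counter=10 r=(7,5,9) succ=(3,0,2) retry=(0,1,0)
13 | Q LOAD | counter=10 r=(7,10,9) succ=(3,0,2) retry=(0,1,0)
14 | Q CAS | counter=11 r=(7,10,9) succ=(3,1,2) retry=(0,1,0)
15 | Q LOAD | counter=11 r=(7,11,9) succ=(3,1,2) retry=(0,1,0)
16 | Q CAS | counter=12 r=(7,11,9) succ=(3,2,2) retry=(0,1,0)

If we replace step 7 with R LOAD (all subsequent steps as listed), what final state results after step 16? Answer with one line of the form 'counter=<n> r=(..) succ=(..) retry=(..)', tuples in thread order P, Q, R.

counter=12 r=(7,11,9) succ=(3,2,2) retry=(0,0,0)

(re-executing from step 7 with the substitution; state before step 7: counter=7 r=(7,5,0) succ=(2,0,0) retry=(0,0,0))
7 | R LOAD | counter=7 r=(7,5,7) succ=(2,0,0) retry=(0,0,0)
8 | P CAS | counter=8 r=(7,5,7) succ=(3,0,0) retry=(0,0,0)
9 | R LOAD | counter=8 r=(7,5,8) succ=(3,0,0) retry=(0,0,0)
10 | R CAS | counter=9 r=(7,5,8) succ=(3,0,1) retry=(0,0,0)
11 | R LOAD | counter=9 r=(7,5,9) succ=(3,0,1) retry=(0,0,0)
12 | R CAS | counter=10 r=(7,5,9) succ=(3,0,2) retry=(0,0,0)
13 | Q LOAD | counter=10 r=(7,10,9) succ=(3,0,2) retry=(0,0,0)
14 | Q CAS | counter=11 r=(7,10,9) succ=(3,1,2) retry=(0,0,0)
15 | Q LOAD | counter=11 r=(7,11,9) succ=(3,1,2) retry=(0,0,0)
16 | Q CAS | counter=12 r=(7,11,9) succ=(3,2,2) retry=(0,0,0)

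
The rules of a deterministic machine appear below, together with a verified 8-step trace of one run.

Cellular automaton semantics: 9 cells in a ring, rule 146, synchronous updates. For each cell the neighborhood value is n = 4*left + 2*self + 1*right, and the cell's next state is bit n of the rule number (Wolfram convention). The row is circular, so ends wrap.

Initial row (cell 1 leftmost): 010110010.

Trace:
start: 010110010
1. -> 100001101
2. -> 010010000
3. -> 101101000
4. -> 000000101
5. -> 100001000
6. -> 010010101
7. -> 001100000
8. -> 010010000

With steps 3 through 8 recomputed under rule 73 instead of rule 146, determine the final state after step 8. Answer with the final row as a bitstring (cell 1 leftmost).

010010000

(re-executing steps 3..8 under rule 73; state before step 3: 010010000)
3. -> 000000111
4. -> 011110101
5. -> 010010000
6. -> 000000111
7. -> 011110101
8. -> 010010000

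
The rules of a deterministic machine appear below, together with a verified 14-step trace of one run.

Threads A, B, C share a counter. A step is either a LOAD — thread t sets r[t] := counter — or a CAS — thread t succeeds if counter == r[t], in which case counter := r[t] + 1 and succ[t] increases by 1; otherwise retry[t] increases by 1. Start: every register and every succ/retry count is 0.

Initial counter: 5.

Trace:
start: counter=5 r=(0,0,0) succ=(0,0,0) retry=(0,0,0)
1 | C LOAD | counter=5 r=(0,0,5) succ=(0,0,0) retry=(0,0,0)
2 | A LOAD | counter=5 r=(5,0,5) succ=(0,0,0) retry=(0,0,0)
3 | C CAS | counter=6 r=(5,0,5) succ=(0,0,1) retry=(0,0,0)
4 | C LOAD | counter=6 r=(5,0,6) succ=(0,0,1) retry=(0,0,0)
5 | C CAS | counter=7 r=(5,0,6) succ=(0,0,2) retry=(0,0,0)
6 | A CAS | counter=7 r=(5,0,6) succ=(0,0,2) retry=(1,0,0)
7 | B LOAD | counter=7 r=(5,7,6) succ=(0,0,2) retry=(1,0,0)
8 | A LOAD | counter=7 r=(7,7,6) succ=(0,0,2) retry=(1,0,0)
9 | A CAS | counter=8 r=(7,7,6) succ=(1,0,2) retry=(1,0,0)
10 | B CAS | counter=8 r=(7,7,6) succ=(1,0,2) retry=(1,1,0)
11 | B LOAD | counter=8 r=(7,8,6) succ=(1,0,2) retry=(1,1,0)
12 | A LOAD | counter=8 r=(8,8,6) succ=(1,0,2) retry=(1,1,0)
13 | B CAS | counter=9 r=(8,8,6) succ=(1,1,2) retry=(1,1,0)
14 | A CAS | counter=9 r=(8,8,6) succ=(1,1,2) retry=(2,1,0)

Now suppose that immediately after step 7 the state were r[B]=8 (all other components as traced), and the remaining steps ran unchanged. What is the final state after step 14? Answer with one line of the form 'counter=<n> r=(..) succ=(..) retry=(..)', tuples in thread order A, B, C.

counter=10 r=(9,9,6) succ=(1,2,2) retry=(2,0,0)

state after step 7 := counter=7 r=(5,8,6) succ=(0,0,2) retry=(1,0,0)
8 | A LOAD | counter=7 r=(7,8,6) succ=(0,0,2) retry=(1,0,0)
9 | A CAS | counter=8 r=(7,8,6) succ=(1,0,2) retry=(1,0,0)
10 | B CAS | counter=9 r=(7,8,6) succ=(1,1,2) retry=(1,0,0)
11 | B LOAD | counter=9 r=(7,9,6) succ=(1,1,2) retry=(1,0,0)
12 | A LOAD | counter=9 r=(9,9,6) succ=(1,1,2) retry=(1,0,0)
13 | B CAS | counter=10 r=(9,9,6) succ=(1,2,2) retry=(1,0,0)
14 | A CAS | counter=10 r=(9,9,6) succ=(1,2,2) retry=(2,0,0)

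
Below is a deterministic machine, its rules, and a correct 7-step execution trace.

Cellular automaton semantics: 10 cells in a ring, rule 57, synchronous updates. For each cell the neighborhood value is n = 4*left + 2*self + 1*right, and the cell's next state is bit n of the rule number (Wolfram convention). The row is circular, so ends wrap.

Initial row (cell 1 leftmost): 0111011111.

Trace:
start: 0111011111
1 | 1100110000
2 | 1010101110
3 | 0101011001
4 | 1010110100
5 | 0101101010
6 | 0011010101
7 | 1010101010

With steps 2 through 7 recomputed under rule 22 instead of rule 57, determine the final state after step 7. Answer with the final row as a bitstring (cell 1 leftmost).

0000001001

(re-executing steps 2..7 under rule 22; state before step 2: 1100110000)
2 | 0011001001
3 | 1100111111
4 | 0011000000
5 | 0100100000
6 | 1111110000
7 | 0000001001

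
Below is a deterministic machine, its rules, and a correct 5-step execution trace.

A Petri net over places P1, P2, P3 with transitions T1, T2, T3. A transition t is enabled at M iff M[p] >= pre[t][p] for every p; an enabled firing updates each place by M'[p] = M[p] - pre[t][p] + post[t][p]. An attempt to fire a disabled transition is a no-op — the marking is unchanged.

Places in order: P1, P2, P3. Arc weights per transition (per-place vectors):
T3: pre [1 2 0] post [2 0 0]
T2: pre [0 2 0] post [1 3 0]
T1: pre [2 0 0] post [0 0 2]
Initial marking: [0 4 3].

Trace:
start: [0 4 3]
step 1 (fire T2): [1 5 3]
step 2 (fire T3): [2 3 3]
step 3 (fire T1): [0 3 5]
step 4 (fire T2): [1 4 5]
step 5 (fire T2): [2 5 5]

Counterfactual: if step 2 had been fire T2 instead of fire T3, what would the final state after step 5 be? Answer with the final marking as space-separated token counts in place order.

2 8 5

(re-executing from step 2 with the substitution; state before step 2: [1 5 3])
step 2 (fire T2): [2 6 3]
step 3 (fire T1): [0 6 5]
step 4 (fire T2): [1 7 5]
step 5 (fire T2): [2 8 5]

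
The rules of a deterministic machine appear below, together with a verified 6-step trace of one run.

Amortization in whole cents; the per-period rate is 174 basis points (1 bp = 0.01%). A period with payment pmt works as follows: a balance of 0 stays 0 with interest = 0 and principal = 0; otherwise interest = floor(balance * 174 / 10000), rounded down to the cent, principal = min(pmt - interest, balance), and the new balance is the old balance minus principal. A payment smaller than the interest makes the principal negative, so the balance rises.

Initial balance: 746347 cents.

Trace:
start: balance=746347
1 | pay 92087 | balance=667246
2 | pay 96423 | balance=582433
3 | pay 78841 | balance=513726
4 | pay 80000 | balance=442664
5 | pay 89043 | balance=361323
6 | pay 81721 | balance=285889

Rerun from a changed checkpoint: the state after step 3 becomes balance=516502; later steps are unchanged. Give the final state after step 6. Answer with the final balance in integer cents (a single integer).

288813

state after step 3 := balance=516502
4 | pay 80000 | balance=445489
5 | pay 89043 | balance=364197
6 | pay 81721 | balance=288813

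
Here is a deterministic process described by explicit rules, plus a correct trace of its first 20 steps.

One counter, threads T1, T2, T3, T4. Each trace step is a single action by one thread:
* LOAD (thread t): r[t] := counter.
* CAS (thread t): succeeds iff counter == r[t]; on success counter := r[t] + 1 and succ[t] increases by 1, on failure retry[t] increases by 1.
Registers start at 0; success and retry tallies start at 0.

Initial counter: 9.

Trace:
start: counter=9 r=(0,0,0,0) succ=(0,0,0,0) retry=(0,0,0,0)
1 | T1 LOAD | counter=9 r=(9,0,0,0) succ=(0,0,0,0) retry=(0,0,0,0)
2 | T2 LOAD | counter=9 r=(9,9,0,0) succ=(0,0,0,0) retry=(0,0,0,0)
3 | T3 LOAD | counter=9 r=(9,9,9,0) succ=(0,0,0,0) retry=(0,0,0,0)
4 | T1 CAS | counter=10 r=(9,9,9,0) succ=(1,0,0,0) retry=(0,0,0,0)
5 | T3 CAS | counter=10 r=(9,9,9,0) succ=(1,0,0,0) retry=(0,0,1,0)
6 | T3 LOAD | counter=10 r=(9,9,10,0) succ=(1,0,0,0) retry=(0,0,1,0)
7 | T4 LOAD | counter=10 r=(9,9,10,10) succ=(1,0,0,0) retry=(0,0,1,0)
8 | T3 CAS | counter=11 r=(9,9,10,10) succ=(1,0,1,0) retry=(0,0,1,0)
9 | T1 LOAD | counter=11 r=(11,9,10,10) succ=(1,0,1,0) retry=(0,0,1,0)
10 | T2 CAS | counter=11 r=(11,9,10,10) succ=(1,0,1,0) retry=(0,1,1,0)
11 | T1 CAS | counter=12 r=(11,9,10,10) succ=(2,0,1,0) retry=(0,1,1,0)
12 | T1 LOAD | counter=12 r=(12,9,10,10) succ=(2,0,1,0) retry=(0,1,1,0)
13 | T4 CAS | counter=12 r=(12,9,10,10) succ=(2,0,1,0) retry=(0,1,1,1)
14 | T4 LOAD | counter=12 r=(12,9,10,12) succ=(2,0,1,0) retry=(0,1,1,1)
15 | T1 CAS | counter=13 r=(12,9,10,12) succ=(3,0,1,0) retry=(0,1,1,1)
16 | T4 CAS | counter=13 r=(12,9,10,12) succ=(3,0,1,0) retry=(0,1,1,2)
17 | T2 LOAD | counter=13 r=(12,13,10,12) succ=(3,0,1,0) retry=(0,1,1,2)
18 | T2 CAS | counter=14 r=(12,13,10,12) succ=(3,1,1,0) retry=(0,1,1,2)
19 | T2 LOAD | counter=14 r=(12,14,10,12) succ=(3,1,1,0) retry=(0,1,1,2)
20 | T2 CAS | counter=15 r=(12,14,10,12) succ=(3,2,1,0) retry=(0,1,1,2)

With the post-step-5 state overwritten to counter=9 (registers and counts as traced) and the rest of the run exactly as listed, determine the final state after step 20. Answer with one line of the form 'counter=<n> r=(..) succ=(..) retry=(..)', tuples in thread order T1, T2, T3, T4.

state after step 5 := counter=9 r=(9,9,9,0) succ=(1,0,0,0) retry=(0,0,1,0)
6 | T3 LOAD | counter=9 r=(9,9,9,0) succ=(1,0,0,0) retry=(0,0,1,0)
7 | T4 LOAD | counter=9 r=(9,9,9,9) succ=(1,0,0,0) retry=(0,0,1,0)
8 | T3 CAS | counter=10 r=(9,9,9,9) succ=(1,0,1,0) retry=(0,0,1,0)
9 | T1 LOAD | counter=10 r=(10,9,9,9) succ=(1,0,1,0) retry=(0,0,1,0)
10 | T2 CAS | counter=10 r=(10,9,9,9) succ=(1,0,1,0) retry=(0,1,1,0)
11 | T1 CAS | counter=11 r=(10,9,9,9) succ=(2,0,1,0) retry=(0,1,1,0)
12 | T1 LOAD | counter=11 r=(11,9,9,9) succ=(2,0,1,0) retry=(0,1,1,0)
13 | T4 CAS | counter=11 r=(11,9,9,9) succ=(2,0,1,0) retry=(0,1,1,1)
14 | T4 LOAD | counter=11 r=(11,9,9,11) succ=(2,0,1,0) retry=(0,1,1,1)
15 | T1 CAS | counter=12 r=(11,9,9,11) succ=(3,0,1,0) retry=(0,1,1,1)
16 | T4 CAS | counter=12 r=(11,9,9,11) succ=(3,0,1,0) retry=(0,1,1,2)
17 | T2 LOAD | counter=12 r=(11,12,9,11) succ=(3,0,1,0) retry=(0,1,1,2)
18 | T2 CAS | counter=13 r=(11,12,9,11) succ=(3,1,1,0) retry=(0,1,1,2)
19 | T2 LOAD | counter=13 r=(11,13,9,11) succ=(3,1,1,0) retry=(0,1,1,2)
20 | T2 CAS | counter=14 r=(11,13,9,11) succ=(3,2,1,0) retry=(0,1,1,2)

counter=14 r=(11,13,9,11) succ=(3,2,1,0) retry=(0,1,1,2)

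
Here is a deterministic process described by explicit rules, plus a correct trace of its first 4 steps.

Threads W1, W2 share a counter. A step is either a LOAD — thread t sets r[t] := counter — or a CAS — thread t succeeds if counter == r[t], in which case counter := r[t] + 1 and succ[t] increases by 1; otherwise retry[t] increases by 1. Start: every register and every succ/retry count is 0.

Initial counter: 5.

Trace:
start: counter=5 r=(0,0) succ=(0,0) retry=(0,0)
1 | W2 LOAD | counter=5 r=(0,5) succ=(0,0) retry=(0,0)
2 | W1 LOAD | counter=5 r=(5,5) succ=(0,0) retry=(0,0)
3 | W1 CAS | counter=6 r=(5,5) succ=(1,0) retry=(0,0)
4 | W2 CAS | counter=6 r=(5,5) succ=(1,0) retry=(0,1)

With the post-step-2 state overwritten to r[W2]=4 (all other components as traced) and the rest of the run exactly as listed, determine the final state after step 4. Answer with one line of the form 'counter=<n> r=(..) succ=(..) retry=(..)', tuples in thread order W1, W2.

counter=6 r=(5,4) succ=(1,0) retry=(0,1)

state after step 2 := counter=5 r=(5,4) succ=(0,0) retry=(0,0)
3 | W1 CAS | counter=6 r=(5,4) succ=(1,0) retry=(0,0)
4 | W2 CAS | counter=6 r=(5,4) succ=(1,0) retry=(0,1)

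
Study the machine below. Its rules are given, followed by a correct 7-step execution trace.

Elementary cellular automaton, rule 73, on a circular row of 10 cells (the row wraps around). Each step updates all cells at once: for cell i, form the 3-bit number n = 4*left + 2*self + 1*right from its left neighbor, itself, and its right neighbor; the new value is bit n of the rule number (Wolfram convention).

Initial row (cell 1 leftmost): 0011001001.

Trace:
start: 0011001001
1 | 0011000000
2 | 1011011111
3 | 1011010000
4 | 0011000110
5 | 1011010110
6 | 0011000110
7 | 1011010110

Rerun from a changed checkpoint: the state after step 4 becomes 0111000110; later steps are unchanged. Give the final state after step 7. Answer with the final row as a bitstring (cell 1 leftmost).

state after step 4 := 0111000110
5 | 0101010110
6 | 0000000110
7 | 1111110110

1111110110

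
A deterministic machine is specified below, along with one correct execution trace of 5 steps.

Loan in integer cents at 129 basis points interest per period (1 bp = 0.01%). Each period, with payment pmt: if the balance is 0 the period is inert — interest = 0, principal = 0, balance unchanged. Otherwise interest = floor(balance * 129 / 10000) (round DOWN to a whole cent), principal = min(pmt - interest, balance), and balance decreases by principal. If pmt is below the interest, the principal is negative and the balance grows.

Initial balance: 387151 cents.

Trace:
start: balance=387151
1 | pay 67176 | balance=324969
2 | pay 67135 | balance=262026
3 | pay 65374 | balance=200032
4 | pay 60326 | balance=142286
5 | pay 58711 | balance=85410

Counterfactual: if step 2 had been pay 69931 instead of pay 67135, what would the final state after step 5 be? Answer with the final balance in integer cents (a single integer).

(re-executing from step 2 with the substitution; state before step 2: balance=324969)
2 | pay 69931 | balance=259230
3 | pay 65374 | balance=197200
4 | pay 60326 | balance=139417
5 | pay 58711 | balance=82504

82504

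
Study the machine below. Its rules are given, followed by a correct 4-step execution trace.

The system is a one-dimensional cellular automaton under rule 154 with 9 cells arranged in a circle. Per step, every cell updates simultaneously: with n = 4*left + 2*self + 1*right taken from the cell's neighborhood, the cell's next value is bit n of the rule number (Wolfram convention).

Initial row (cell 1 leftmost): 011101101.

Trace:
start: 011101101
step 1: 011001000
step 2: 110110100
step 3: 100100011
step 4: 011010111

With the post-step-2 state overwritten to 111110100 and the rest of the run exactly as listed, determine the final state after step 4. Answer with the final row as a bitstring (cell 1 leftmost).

state after step 2 := 111110100
step 3: 111100011
step 4: 111010111

111010111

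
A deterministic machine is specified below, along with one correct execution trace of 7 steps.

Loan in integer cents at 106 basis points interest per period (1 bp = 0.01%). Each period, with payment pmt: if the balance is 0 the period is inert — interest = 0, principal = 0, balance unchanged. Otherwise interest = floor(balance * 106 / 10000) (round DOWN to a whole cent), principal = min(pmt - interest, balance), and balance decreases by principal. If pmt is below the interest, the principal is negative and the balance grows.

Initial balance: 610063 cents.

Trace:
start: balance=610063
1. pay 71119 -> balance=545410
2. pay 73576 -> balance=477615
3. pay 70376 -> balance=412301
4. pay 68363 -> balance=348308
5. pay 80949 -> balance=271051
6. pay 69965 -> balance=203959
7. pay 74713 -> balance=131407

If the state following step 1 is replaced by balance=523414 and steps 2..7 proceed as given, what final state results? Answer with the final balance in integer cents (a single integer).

state after step 1 := balance=523414
2. pay 73576 -> balance=455386
3. pay 70376 -> balance=389837
4. pay 68363 -> balance=325606
5. pay 80949 -> balance=248108
6. pay 69965 -> balance=180772
7. pay 74713 -> balance=107975

107975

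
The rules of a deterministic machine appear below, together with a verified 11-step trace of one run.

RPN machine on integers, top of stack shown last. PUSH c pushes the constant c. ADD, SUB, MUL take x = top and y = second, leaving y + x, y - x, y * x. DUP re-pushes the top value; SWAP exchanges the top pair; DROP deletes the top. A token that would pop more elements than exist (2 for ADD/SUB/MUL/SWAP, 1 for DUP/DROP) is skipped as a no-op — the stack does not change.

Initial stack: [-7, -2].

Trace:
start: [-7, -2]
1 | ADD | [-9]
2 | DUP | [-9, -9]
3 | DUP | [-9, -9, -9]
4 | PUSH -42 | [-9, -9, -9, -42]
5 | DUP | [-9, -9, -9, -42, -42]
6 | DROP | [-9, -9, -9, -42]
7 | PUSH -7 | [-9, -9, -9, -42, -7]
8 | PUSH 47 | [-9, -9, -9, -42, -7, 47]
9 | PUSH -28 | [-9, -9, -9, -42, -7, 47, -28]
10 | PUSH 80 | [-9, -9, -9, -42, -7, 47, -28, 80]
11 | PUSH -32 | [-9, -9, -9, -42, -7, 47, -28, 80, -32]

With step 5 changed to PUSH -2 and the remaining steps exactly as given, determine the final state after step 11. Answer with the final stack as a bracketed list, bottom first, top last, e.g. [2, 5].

[-9, -9, -9, -42, -7, 47, -28, 80, -32]

(re-executing from step 5 with the substitution; state before step 5: [-9, -9, -9, -42])
5 | PUSH -2 | [-9, -9, -9, -42, -2]
6 | DROP | [-9, -9, -9, -42]
7 | PUSH -7 | [-9, -9, -9, -42, -7]
8 | PUSH 47 | [-9, -9, -9, -42, -7, 47]
9 | PUSH -28 | [-9, -9, -9, -42, -7, 47, -28]
10 | PUSH 80 | [-9, -9, -9, -42, -7, 47, -28, 80]
11 | PUSH -32 | [-9, -9, -9, -42, -7, 47, -28, 80, -32]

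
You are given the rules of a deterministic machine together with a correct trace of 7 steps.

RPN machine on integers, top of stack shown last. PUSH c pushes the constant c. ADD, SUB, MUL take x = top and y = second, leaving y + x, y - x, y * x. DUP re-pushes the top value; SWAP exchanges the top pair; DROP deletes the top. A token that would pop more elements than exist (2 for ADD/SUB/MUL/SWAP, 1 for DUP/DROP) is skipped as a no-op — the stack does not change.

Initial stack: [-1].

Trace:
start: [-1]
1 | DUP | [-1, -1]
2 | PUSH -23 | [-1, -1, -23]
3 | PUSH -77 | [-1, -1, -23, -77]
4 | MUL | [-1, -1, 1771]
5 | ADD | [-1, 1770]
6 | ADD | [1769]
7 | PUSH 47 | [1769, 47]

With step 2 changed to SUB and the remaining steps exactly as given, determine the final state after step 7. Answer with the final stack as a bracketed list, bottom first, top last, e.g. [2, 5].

[0, 47]

(re-executing from step 2 with the substitution; state before step 2: [-1, -1])
2 | SUB | [0]
3 | PUSH -77 | [0, -77]
4 | MUL | [0]
5 | ADD | [0]
6 | ADD | [0]
7 | PUSH 47 | [0, 47]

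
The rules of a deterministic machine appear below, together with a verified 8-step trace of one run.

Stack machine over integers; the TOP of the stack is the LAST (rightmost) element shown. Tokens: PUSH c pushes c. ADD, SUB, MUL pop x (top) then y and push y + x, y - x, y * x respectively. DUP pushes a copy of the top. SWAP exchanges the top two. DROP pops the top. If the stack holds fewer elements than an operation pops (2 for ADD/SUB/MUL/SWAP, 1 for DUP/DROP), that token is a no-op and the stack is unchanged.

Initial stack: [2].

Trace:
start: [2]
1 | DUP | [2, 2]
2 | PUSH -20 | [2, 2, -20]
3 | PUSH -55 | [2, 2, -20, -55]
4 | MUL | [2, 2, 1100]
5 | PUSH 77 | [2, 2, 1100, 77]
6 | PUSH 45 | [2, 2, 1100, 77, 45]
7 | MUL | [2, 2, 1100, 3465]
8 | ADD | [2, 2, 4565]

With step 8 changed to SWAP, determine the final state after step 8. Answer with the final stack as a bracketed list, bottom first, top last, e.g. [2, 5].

[2, 2, 3465, 1100]

(re-executing from step 8 with the substitution; state before step 8: [2, 2, 1100, 3465])
8 | SWAP | [2, 2, 3465, 1100]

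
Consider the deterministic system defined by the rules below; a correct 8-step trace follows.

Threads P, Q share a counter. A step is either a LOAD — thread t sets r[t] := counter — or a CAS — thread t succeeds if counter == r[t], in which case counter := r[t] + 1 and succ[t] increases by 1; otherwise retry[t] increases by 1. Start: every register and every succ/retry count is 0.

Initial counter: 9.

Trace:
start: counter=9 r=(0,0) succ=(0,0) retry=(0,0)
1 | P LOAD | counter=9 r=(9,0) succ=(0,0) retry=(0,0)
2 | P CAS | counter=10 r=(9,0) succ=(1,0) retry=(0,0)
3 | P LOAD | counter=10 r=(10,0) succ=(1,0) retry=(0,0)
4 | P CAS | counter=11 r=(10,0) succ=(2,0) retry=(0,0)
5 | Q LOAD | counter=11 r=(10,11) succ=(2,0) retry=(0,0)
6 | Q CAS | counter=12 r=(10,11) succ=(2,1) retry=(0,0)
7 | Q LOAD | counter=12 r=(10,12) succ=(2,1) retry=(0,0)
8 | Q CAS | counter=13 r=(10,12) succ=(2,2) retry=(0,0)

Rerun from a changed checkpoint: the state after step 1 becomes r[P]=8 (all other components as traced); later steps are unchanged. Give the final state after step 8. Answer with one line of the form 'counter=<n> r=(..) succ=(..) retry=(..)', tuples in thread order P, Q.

counter=12 r=(9,11) succ=(1,2) retry=(1,0)

state after step 1 := counter=9 r=(8,0) succ=(0,0) retry=(0,0)
2 | P CAS | counter=9 r=(8,0) succ=(0,0) retry=(1,0)
3 | P LOAD | counter=9 r=(9,0) succ=(0,0) retry=(1,0)
4 | P CAS | counter=10 r=(9,0) succ=(1,0) retry=(1,0)
5 | Q LOAD | counter=10 r=(9,10) succ=(1,0) retry=(1,0)
6 | Q CAS | counter=11 r=(9,10) succ=(1,1) retry=(1,0)
7 | Q LOAD | counter=11 r=(9,11) succ=(1,1) retry=(1,0)
8 | Q CAS | counter=12 r=(9,11) succ=(1,2) retry=(1,0)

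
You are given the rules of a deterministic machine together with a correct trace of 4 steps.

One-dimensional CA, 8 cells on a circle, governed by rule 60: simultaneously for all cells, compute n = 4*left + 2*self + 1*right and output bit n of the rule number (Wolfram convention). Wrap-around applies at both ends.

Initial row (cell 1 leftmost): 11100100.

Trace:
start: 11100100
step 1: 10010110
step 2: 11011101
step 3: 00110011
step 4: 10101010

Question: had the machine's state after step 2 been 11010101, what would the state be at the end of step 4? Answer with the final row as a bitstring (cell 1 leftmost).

state after step 2 := 11010101
step 3: 00111111
step 4: 10100000

10100000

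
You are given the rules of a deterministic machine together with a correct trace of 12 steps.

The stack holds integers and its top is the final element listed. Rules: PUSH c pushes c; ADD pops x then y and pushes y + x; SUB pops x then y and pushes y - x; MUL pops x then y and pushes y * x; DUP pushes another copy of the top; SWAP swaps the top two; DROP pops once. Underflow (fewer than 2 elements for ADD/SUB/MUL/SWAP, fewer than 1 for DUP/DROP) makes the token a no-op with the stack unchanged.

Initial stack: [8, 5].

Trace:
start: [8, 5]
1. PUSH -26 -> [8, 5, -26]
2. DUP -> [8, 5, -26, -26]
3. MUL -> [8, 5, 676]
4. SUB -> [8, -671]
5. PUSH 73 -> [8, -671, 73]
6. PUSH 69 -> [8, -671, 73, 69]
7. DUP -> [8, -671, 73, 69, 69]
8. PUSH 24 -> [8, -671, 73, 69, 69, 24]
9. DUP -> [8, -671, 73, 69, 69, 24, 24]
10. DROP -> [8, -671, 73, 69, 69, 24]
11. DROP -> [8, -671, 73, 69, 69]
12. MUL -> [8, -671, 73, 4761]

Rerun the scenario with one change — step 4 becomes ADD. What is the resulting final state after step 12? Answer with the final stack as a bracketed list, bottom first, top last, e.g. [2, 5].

[8, 681, 73, 4761]

(re-executing from step 4 with the substitution; state before step 4: [8, 5, 676])
4. ADD -> [8, 681]
5. PUSH 73 -> [8, 681, 73]
6. PUSH 69 -> [8, 681, 73, 69]
7. DUP -> [8, 681, 73, 69, 69]
8. PUSH 24 -> [8, 681, 73, 69, 69, 24]
9. DUP -> [8, 681, 73, 69, 69, 24, 24]
10. DROP -> [8, 681, 73, 69, 69, 24]
11. DROP -> [8, 681, 73, 69, 69]
12. MUL -> [8, 681, 73, 4761]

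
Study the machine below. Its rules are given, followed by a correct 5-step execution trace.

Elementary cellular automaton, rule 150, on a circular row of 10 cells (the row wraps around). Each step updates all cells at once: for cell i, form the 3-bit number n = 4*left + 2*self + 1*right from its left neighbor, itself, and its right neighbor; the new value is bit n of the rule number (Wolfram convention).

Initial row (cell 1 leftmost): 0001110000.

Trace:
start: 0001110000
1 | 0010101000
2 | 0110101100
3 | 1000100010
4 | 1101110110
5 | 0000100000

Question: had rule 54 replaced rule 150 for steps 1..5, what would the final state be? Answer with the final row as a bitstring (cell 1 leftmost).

(re-executing steps 1..5 under rule 54; state before step 1: 0001110000)
1 | 0010001000
2 | 0111011100
3 | 1000100010
4 | 1101110111
5 | 0010001000

0010001000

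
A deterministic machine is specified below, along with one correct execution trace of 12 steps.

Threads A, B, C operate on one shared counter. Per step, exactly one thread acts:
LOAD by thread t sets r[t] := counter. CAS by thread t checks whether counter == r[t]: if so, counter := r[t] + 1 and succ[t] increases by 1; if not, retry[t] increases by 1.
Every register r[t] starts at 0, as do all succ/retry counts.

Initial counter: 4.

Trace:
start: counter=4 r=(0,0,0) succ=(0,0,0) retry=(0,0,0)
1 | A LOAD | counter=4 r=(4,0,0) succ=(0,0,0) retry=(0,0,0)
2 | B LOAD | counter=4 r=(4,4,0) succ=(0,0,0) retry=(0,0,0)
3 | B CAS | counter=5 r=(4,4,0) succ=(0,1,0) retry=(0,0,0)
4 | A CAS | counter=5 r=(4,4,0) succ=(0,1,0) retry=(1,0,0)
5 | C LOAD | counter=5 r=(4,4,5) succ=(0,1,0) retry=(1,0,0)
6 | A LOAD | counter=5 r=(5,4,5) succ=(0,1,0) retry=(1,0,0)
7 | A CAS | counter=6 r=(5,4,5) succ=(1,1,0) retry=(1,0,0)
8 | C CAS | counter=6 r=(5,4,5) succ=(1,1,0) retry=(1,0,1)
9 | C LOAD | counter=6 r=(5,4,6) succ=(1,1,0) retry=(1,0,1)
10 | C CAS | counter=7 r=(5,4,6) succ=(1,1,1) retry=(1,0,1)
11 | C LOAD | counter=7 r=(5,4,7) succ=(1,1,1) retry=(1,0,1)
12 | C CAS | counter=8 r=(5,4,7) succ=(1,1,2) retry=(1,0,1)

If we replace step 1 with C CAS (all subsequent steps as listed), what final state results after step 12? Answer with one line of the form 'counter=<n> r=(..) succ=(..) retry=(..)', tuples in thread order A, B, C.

(re-executing from step 1 with the substitution; state before step 1: counter=4 r=(0,0,0) succ=(0,0,0) retry=(0,0,0))
1 | C CAS | counter=4 r=(0,0,0) succ=(0,0,0) retry=(0,0,1)
2 | B LOAD | counter=4 r=(0,4,0) succ=(0,0,0) retry=(0,0,1)
3 | B CAS | counter=5 r=(0,4,0) succ=(0,1,0) retry=(0,0,1)
4 | A CAS | counter=5 r=(0,4,0) succ=(0,1,0) retry=(1,0,1)
5 | C LOAD | counter=5 r=(0,4,5) succ=(0,1,0) retry=(1,0,1)
6 | A LOAD | counter=5 r=(5,4,5) succ=(0,1,0) retry=(1,0,1)
7 | A CAS | counter=6 r=(5,4,5) succ=(1,1,0) retry=(1,0,1)
8 | C CAS | counter=6 r=(5,4,5) succ=(1,1,0) retry=(1,0,2)
9 | C LOAD | counter=6 r=(5,4,6) succ=(1,1,0) retry=(1,0,2)
10 | C CAS | counter=7 r=(5,4,6) succ=(1,1,1) retry=(1,0,2)
11 | C LOAD | counter=7 r=(5,4,7) succ=(1,1,1) retry=(1,0,2)
12 | C CAS | counter=8 r=(5,4,7) succ=(1,1,2) retry=(1,0,2)

counter=8 r=(5,4,7) succ=(1,1,2) retry=(1,0,2)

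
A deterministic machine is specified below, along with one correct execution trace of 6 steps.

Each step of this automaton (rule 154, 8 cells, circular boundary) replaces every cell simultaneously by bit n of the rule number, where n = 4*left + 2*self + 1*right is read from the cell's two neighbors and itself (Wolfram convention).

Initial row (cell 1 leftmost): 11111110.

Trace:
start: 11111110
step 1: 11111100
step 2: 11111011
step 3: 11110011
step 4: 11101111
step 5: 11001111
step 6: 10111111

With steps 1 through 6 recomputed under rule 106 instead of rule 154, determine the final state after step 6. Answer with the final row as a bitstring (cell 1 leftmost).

(re-executing steps 1..6 under rule 106; state before step 1: 11111110)
step 1: 10000011
step 2: 10000110
step 3: 00001111
step 4: 00011001
step 5: 00111010
step 6: 01101100

01101100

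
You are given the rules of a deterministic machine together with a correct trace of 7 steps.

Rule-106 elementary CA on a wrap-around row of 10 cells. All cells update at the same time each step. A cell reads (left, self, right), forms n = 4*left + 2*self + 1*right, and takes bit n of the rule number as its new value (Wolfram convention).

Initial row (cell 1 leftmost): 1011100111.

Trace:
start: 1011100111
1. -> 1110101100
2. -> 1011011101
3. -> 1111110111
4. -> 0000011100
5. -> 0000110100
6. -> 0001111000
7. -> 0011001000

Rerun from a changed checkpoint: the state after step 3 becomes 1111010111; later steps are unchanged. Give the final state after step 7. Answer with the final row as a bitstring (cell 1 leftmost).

1110001000

state after step 3 := 1111010111
4. -> 0001101100
5. -> 0011111100
6. -> 0110000100
7. -> 1110001000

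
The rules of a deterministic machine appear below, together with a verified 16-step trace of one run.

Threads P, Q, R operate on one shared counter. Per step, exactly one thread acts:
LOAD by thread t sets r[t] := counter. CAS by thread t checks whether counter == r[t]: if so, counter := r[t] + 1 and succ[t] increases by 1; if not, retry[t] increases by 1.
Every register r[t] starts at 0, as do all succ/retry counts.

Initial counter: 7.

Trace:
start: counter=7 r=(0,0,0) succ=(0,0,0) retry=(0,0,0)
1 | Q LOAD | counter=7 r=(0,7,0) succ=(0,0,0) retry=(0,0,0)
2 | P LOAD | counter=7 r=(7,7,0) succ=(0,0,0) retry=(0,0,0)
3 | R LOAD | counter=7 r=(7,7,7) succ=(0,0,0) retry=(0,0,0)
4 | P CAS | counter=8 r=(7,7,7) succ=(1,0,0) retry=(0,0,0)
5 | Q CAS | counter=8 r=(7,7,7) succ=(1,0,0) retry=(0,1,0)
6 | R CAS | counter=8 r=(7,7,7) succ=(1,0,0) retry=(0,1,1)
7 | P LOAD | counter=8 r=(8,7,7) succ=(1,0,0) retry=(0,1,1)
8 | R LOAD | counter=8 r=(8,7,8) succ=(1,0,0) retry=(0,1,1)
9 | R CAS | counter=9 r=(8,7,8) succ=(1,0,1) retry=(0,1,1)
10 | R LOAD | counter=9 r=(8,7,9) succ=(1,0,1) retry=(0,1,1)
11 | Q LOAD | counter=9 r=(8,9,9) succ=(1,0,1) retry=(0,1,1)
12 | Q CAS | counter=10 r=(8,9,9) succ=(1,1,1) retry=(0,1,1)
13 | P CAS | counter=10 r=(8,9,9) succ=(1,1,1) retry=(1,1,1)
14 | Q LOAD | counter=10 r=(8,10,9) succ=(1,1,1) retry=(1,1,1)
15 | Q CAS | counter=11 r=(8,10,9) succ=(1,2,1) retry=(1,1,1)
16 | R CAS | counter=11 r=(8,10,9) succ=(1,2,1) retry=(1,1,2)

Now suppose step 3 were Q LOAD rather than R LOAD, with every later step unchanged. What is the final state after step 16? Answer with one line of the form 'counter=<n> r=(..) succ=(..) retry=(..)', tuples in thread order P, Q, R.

(re-executing from step 3 with the substitution; state before step 3: counter=7 r=(7,7,0) succ=(0,0,0) retry=(0,0,0))
3 | Q LOAD | counter=7 r=(7,7,0) succ=(0,0,0) retry=(0,0,0)
4 | P CAS | counter=8 r=(7,7,0) succ=(1,0,0) retry=(0,0,0)
5 | Q CAS | counter=8 r=(7,7,0) succ=(1,0,0) retry=(0,1,0)
6 | R CAS | counter=8 r=(7,7,0) succ=(1,0,0) retry=(0,1,1)
7 | P LOAD | counter=8 r=(8,7,0) succ=(1,0,0) retry=(0,1,1)
8 | R LOAD | counter=8 r=(8,7,8) succ=(1,0,0) retry=(0,1,1)
9 | R CAS | counter=9 r=(8,7,8) succ=(1,0,1) retry=(0,1,1)
10 | R LOAD | counter=9 r=(8,7,9) succ=(1,0,1) retry=(0,1,1)
11 | Q LOAD | counter=9 r=(8,9,9) succ=(1,0,1) retry=(0,1,1)
12 | Q CAS | counter=10 r=(8,9,9) succ=(1,1,1) retry=(0,1,1)
13 | P CAS | counter=10 r=(8,9,9) succ=(1,1,1) retry=(1,1,1)
14 | Q LOAD | counter=10 r=(8,10,9) succ=(1,1,1) retry=(1,1,1)
15 | Q CAS | counter=11 r=(8,10,9) succ=(1,2,1) retry=(1,1,1)
16 | R CAS | counter=11 r=(8,10,9) succ=(1,2,1) retry=(1,1,2)

counter=11 r=(8,10,9) succ=(1,2,1) retry=(1,1,2)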